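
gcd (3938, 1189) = 1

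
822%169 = 146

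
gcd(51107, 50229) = 1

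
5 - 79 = -74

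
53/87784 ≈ 0.000604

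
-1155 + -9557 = -10712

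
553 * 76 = 42028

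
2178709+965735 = 3144444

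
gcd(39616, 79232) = 39616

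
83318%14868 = 8978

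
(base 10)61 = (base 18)37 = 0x3d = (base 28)25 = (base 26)29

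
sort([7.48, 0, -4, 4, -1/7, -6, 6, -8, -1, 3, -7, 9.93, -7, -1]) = [-8, -7, -7, -6, -4, -1, -1, -1/7, 0, 3, 4, 6, 7.48, 9.93]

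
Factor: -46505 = -1*5^1*71^1*131^1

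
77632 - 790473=-712841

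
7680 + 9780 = 17460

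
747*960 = 717120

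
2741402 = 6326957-3585555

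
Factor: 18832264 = 2^3*11^1*214003^1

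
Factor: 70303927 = 70303927^1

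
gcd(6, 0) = 6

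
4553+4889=9442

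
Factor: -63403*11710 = -1*2^1*5^1*19^1*47^1*71^1*1171^1 = -742449130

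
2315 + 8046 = 10361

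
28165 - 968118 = -939953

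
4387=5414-1027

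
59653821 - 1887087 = 57766734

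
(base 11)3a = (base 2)101011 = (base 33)1a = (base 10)43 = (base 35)18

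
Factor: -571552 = -1 * 2^5 * 53^1 * 337^1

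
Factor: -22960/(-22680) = 2^1 * 3^(-4) * 41^1 = 82/81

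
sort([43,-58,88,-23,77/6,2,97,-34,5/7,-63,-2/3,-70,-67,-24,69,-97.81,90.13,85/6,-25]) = [-97.81,-70,-67,-63,-58,-34,-25,-24,-23,-2/3,5/7,2,77/6,85/6,43,69,88,90.13,97]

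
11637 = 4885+6752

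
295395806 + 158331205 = 453727011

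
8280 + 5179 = 13459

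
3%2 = 1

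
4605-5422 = -817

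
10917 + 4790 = 15707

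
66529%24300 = 17929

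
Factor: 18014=2^1*9007^1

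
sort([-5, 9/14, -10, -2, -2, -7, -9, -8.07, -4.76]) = [-10, -9, -8.07, -7, -5, -4.76, -2, -2, 9/14]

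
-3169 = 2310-5479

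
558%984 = 558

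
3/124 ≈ 0.0242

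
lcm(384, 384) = 384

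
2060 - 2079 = -19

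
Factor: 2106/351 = 2^1*3^1 = 6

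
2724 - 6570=-3846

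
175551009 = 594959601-419408592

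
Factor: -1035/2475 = -1 * 5^(-1) * 11^(-1) * 23^1 = -23/55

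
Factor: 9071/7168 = 2^(-10) * 7^(-1) * 47^1 * 193^1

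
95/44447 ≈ 0.00214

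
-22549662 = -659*34218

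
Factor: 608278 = 2^1*11^1*43^1*643^1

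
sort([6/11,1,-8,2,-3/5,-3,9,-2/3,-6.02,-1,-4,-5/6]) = [-8,-6.02,-4,-3,-1,-5/6,-2/3,-3/5,6/11,1,2,9]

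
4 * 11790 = 47160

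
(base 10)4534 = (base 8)10666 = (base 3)20012221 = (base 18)dhg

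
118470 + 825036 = 943506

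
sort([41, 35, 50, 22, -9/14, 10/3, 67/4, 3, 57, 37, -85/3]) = [-85/3, -9/14, 3, 10/3, 67/4, 22, 35, 37, 41, 50, 57]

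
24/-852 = -2/71 ≈ -0.0282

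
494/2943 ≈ 0.168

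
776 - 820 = -44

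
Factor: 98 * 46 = 2^2 * 7^2 * 23^1 = 4508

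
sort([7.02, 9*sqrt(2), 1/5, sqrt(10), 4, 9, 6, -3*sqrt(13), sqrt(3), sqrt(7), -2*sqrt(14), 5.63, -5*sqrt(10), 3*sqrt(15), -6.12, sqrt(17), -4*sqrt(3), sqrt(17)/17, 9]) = [-5*sqrt(10), -3*sqrt(13), -2*sqrt(14), -4*sqrt(3), -6.12, 1/5, sqrt(17)/17, sqrt(3), sqrt(7), sqrt(10), 4, sqrt(17), 5.63, 6, 7.02, 9, 9, 3*sqrt(15), 9*sqrt(2)]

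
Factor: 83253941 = 31^1*137^1*19603^1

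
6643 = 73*91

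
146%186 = 146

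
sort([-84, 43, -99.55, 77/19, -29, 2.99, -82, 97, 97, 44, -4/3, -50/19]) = [-99.55, -84, -82, -29, -50/19, -4/3, 2.99, 77/19, 43, 44, 97, 97]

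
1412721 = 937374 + 475347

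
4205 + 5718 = 9923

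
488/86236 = 122/21559 ≈ 0.00566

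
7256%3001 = 1254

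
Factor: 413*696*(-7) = -1*2^3*3^1*7^2*29^1*59^1 = -2012136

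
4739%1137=191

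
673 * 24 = 16152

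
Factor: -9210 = -1*2^1*3^1*5^1*307^1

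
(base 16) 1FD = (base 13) 302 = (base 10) 509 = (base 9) 625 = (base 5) 4014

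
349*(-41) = -14309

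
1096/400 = 2 + 37/50 = 2.74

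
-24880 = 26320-51200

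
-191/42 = -4 - 23/42 ≈ -4.55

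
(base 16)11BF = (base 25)76I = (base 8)10677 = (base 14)1927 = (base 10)4543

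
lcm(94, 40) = 1880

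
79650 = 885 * 90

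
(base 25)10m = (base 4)22013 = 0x287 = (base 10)647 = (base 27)nq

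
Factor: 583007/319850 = 2^(-1) * 5^(-2) * 6397^(-1) * 583007^1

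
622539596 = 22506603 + 600032993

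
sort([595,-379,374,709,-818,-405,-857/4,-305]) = [-818,-405,-379,-305,-857/4,374,595,709]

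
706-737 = -31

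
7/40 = 0.175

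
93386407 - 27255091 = 66131316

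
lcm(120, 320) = 960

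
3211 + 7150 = 10361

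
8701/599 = 14+315/599 ≈ 14.53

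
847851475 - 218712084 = 629139391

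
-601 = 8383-8984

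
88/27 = 3+7/27 ≈ 3.26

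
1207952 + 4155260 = 5363212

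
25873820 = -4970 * (-5206)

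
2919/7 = 417 = 417.00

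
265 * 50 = 13250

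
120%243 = 120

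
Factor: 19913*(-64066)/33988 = -1*2^(-1)*29^(-1)*103^1*293^(-1)*311^1*19913^1 = -637873129/16994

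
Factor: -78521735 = -1*5^1*83^1*431^1*439^1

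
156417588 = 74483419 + 81934169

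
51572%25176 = 1220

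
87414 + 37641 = 125055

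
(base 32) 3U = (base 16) 7E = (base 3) 11200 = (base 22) 5G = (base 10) 126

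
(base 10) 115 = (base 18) 67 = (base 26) 4b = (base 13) 8b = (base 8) 163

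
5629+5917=11546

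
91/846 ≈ 0.108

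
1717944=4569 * 376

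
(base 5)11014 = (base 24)17f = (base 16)2f7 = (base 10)759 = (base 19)21i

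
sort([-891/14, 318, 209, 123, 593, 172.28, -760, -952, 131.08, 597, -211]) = [-952, -760, -211, -891/14, 123, 131.08, 172.28, 209, 318, 593, 597]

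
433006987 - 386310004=46696983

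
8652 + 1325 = 9977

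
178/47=3 + 37/47 ≈ 3.79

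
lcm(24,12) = 24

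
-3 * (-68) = 204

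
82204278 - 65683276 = 16521002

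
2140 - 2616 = -476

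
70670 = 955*74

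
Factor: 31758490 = 2^1 * 5^1 * 271^1 * 11719^1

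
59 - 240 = -181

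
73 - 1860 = -1787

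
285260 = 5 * 57052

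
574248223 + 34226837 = 608475060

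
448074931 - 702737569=-254662638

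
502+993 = 1495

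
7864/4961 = 1 + 2903/4961 ≈ 1.59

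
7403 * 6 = 44418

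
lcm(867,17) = 867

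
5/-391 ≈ -0.0128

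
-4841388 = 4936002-9777390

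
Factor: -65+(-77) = -1*2^1*71^1 = -142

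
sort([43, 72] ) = [43, 72] 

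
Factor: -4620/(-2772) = 3^(-1) * 5^1 = 5/3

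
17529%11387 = 6142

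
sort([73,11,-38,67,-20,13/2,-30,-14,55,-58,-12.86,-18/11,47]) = [-58,-38,-30,-20,-14,-12.86,-18/11,13/2,11,47,55,67,73]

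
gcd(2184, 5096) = 728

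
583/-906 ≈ -0.643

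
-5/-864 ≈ 0.00579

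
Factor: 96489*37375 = 3^2*5^3*13^1*23^1*71^1*151^1 = 3606276375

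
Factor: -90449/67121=-1 * 151^1 * 599^1 * 67121^(-1) 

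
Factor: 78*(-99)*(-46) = 2^2*3^3*11^1*13^1*23^1 = 355212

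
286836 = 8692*33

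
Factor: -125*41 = -1*5^3*41^1 = -5125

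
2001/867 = 2+89/289 ≈ 2.31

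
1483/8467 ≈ 0.175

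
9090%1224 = 522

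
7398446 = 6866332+532114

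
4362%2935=1427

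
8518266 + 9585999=18104265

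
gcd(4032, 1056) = 96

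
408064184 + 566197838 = 974262022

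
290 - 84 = 206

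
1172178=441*2658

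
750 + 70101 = 70851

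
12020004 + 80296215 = 92316219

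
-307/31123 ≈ -0.00986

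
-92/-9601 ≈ 0.00958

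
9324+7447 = 16771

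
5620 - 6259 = -639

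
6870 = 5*1374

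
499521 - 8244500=-7744979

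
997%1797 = 997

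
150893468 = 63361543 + 87531925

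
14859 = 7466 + 7393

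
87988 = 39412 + 48576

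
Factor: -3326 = -1*2^1*1663^1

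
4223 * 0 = 0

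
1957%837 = 283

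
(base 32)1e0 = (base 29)1lm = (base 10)1472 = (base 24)2d8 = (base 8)2700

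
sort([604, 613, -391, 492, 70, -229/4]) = [-391, -229/4, 70, 492, 604, 613]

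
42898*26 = 1115348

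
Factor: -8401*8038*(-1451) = 2^1*31^1*271^1*1451^1*4019^1 = 97982022338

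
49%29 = 20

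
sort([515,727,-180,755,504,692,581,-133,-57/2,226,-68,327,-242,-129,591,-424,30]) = [-424,-242,-180,-133,-129,-68,-57/2,30,226,327,504,515,581,591,692,727,755]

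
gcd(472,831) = 1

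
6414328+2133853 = 8548181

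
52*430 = 22360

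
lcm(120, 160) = 480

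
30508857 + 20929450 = 51438307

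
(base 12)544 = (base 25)15m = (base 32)o4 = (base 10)772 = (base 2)1100000100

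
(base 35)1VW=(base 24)41E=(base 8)4446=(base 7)6554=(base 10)2342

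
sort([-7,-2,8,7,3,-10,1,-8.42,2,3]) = [-10,-8.42,-7,-2,1,2,3,3,7,8]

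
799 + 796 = 1595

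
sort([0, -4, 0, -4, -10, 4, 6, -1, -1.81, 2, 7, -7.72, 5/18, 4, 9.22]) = [-10, -7.72, -4, -4, -1.81, -1, 0, 0, 5/18, 2, 4, 4, 6, 7, 9.22]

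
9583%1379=1309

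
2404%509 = 368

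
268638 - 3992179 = -3723541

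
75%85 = 75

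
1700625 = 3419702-1719077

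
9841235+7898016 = 17739251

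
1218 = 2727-1509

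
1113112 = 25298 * 44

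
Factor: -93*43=-1*3^1*31^1*43^1=-3999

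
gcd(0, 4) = 4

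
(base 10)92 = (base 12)78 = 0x5c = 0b1011100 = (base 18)52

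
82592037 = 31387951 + 51204086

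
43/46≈0.935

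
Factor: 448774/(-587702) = -1*491^1*643^(-1) = -491/643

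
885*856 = 757560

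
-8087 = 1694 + -9781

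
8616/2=4308=4308.00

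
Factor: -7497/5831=-1 * 3^2 * 7^(-1)=-9/7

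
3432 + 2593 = 6025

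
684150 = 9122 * 75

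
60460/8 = 7557+1/2 = 7557.50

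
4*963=3852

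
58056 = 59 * 984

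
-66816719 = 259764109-326580828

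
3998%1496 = 1006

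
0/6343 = 0 = 0.00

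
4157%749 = 412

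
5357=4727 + 630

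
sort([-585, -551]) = [-585, -551]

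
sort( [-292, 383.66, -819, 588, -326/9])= [-819, -292, -326/9, 383.66, 588]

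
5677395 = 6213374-535979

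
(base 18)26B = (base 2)1011111111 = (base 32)NV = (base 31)ON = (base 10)767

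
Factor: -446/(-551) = 2^1 * 19^(-1) * 29^(-1) * 223^1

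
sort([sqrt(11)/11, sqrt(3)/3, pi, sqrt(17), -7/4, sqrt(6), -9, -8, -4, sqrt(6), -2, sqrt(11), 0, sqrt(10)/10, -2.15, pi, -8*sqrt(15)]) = [-8*sqrt(15), -9, -8, -4, -2.15, -2, -7/4, 0, sqrt(11)/11, sqrt(10)/10, sqrt(3)/3, sqrt(6), sqrt(6), pi, pi, sqrt(11), sqrt(17)]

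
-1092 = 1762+-2854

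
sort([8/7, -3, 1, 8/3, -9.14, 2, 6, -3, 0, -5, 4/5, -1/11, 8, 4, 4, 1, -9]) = [-9.14, -9, -5, -3, -3, -1/11, 0, 4/5, 1, 1, 8/7, 2, 8/3, 4, 4, 6, 8]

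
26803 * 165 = 4422495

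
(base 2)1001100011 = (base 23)13d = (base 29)l2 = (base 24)11b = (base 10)611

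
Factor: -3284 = -1*2^2*821^1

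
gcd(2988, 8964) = 2988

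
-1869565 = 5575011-7444576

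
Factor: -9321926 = -1*2^1*269^1*17327^1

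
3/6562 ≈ 0.000457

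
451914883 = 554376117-102461234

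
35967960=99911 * 360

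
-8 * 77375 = -619000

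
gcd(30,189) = 3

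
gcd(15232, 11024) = 16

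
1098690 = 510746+587944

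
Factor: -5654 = -1 * 2^1 * 11^1 * 257^1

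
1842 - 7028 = -5186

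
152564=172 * 887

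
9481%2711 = 1348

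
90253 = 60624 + 29629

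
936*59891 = 56057976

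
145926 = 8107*18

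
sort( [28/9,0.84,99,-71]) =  [-71,0.84,28/9,99]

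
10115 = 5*2023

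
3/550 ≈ 0.00545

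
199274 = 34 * 5861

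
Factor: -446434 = -1 * 2^1 * 223217^1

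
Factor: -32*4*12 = -1*2^9*3^1 = -1536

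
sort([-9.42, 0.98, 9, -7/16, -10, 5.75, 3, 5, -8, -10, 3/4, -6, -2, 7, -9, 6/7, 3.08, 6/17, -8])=[-10, -10, -9.42, -9, -8, -8, -6, -2, -7/16, 6/17, 3/4, 6/7, 0.98, 3, 3.08, 5, 5.75, 7, 9]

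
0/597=0=0.00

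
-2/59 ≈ -0.0339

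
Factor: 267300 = 2^2*3^5*5^2*11^1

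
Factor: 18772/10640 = 2^(-2)*5^(-1)*7^(-1)*13^1*19^1 = 247/140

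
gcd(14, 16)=2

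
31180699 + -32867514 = -1686815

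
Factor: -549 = -1*3^2*61^1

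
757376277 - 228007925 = 529368352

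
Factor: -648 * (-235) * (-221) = -1 * 2^3 * 3^4 * 5^1 * 13^1 * 17^1 * 47^1 = -33653880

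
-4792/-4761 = 1 + 31/4761 ≈ 1.01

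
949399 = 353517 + 595882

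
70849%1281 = 394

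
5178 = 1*5178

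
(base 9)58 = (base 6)125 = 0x35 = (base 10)53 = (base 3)1222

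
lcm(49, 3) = 147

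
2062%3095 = 2062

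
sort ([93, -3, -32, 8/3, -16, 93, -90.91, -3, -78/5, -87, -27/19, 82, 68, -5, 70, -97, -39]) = [-97, -90.91, -87, -39, -32, -16, -78/5, -5, -3, -3, -27/19, 8/3, 68, 70, 82, 93, 93]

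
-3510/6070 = -351/607 ≈ -0.578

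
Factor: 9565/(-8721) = -1*3^(-3)*5^1*17^(-1)*19^(-1)*1913^1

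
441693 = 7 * 63099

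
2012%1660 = 352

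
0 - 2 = -2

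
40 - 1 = 39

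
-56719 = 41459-98178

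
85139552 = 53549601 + 31589951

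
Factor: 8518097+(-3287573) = 2^2 * 3^1 * 13^1 * 33529^1 = 5230524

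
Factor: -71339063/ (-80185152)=2^ (-6)*3^ (-1)*131^1*227^1*2399^1*417631^ (-1)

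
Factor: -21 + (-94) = -1*5^1*23^1 = -115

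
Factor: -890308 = -1*2^2*73^1*3049^1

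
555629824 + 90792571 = 646422395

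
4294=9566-5272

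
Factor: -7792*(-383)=2^4*383^1*487^1=2984336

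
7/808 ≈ 0.00866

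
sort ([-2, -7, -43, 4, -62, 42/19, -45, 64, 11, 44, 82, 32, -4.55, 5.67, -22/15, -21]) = [-62, -45, -43, -21, -7, -4.55, -2, -22/15, 42/19, 4, 5.67, 11, 32, 44, 64, 82]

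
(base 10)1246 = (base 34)12m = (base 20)326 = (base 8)2336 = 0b10011011110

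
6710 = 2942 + 3768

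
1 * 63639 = 63639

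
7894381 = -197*(-40073)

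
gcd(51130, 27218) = 2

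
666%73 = 9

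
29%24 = 5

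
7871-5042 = 2829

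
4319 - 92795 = -88476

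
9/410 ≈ 0.0220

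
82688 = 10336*8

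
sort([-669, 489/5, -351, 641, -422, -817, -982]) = [-982, -817, -669, -422, -351, 489/5, 641]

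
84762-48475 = 36287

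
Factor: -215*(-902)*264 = 2^4*3^1*5^1*11^2*41^1*43^1 = 51197520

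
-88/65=-1 - 23/65 ≈ -1.35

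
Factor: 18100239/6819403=3^1*823^1*7331^1*6819403^(-1)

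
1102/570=29/15 ≈ 1.93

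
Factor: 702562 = 2^1*7^2*67^1*107^1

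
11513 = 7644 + 3869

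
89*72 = 6408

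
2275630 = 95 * 23954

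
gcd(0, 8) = 8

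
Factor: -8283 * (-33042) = 2^1 * 3^2 * 11^1 * 251^1 * 5507^1 = 273686886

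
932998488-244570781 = 688427707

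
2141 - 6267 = -4126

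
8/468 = 2/117 ≈ 0.0171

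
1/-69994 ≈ -0.0000143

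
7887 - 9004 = -1117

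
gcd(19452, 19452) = 19452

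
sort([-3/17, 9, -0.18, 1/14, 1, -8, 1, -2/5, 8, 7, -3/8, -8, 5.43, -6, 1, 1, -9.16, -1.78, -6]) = [-9.16, -8, -8, -6, -6, -1.78, -2/5, -3/8, -0.18, -3/17, 1/14, 1, 1, 1, 1, 5.43, 7, 8, 9]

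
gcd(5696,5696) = 5696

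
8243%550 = 543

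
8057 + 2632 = 10689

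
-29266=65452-94718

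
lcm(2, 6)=6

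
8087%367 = 13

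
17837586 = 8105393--9732193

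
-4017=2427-6444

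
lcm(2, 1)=2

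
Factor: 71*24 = 2^3*3^1*71^1 = 1704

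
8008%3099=1810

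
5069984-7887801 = -2817817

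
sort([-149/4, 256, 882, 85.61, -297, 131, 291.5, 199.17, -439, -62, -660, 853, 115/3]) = [-660, -439, -297, -62, -149/4, 115/3, 85.61, 131, 199.17, 256, 291.5, 853, 882]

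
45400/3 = 15133 + 1/3 ≈ 15133.33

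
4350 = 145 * 30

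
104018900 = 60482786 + 43536114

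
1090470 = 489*2230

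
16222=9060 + 7162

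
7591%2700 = 2191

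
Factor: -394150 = -1*2^1*5^2*7883^1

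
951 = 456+495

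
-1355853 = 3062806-4418659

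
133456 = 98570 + 34886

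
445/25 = 89/5 = 17.80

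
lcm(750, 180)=4500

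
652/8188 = 163/2047 ≈ 0.0796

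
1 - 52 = -51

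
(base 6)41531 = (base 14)207d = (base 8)12737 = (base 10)5599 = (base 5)134344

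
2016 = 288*7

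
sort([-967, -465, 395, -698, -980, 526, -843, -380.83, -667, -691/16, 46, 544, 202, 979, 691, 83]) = [-980, -967, -843, -698, -667, -465, -380.83, -691/16, 46, 83, 202, 395, 526, 544, 691, 979]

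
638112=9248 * 69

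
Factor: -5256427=-1*11^1*477857^1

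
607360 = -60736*(-10)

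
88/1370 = 44/685 ≈ 0.0642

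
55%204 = 55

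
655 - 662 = -7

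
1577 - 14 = 1563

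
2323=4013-1690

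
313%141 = 31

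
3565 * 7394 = 26359610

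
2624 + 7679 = 10303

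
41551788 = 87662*474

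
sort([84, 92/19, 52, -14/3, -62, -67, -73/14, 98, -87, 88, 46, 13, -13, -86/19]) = [-87, -67, -62, -13, -73/14, -14/3, -86/19, 92/19, 13, 46, 52, 84, 88, 98]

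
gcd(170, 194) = 2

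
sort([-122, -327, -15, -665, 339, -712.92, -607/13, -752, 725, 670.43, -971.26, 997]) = [-971.26, -752, -712.92, -665, -327, -122, -607/13, -15, 339, 670.43, 725, 997]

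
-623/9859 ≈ -0.0632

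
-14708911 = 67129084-81837995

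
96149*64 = 6153536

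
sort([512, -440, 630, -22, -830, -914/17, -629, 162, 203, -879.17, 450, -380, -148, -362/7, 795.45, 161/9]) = [-879.17, -830, -629, -440, -380, -148, -914/17, -362/7, -22, 161/9, 162, 203, 450, 512, 630, 795.45]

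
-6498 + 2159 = -4339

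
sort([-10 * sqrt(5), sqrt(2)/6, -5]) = [-10 * sqrt(5), -5, sqrt(2)/6]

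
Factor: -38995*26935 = -1*5^2*11^1*709^1*5387^1 = -1050330325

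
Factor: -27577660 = -1 * 2^2 * 5^1 * 11^1 * 125353^1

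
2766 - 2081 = 685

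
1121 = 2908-1787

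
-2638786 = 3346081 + -5984867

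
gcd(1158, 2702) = 386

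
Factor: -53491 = -1*149^1*359^1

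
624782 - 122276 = 502506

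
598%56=38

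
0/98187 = 0 = 0.00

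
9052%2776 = 724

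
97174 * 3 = 291522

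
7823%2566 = 125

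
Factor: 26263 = 26263^1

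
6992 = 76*92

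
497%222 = 53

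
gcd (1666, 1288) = 14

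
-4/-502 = 2/251 ≈ 0.00797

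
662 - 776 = -114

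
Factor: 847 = 7^1*11^2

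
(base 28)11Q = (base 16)346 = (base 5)11323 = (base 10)838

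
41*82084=3365444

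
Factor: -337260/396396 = -1 * 3^(-1) * 5^1 * 11^(-1) * 13^(-1) * 73^1 = -365/429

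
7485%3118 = 1249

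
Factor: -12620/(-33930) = 2^1 * 3^(-2) * 13^(-1) * 29^(-1) * 631^1 = 1262/3393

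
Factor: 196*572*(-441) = -1*2^4*3^2*7^4*11^1*13^1 = -49441392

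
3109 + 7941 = 11050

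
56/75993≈0.000737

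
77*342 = 26334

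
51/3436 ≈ 0.0148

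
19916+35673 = 55589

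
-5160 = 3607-8767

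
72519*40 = 2900760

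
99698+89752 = 189450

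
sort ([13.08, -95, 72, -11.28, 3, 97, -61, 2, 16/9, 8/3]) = [-95, -61, -11.28, 16/9, 2, 8/3, 3, 13.08, 72, 97]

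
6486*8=51888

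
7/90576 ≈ 0.0000773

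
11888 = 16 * 743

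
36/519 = 12/173 ≈ 0.0694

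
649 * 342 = 221958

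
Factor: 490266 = 2^1 * 3^3 * 7^1 * 1297^1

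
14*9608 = 134512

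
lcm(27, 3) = 27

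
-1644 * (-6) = 9864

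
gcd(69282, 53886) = 7698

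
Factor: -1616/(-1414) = 2^3*7^(-1) = 8/7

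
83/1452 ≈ 0.0572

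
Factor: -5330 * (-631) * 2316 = 2^3 * 3^1 * 5^1 * 13^1 * 41^1 * 193^1 * 631^1 = 7789240680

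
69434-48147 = 21287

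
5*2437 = 12185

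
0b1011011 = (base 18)51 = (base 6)231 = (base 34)2n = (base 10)91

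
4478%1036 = 334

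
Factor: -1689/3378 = -1 * 2^(-1) = -1/2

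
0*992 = 0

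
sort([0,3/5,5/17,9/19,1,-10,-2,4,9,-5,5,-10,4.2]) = [-10,-10,-5,-2,0,5/17,9/19,3/5,1,4,4.2,5,9]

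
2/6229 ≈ 0.000321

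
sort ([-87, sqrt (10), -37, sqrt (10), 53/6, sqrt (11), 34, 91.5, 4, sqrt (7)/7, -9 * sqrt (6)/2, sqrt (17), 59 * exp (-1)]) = [-87, -37, -9 * sqrt (6)/2, sqrt (7)/7, sqrt (10), sqrt (10), sqrt (11), 4, sqrt (17), 53/6, 59 * exp (-1), 34, 91.5]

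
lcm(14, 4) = 28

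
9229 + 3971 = 13200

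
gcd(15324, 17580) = 12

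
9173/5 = 1834+3/5 = 1834.60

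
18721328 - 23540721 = -4819393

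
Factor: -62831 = -1*83^1*757^1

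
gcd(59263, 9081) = 1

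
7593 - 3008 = 4585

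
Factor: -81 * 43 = -1 * 3^4 * 43^1 = -3483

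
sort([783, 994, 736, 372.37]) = [372.37, 736, 783, 994]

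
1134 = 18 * 63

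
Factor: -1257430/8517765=-1*2^1*3^(-1)*17^(-1)*33403^(-1)*125743^1=-251486/1703553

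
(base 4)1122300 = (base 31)61b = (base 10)5808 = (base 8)13260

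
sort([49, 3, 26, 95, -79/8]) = [-79/8, 3, 26, 49, 95]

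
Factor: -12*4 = -1*2^4*3^1 = -48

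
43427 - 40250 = 3177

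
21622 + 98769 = 120391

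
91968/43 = 2138 + 34/43 ≈ 2138.79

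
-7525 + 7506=-19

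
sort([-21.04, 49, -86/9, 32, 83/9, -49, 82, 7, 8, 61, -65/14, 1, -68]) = [-68, -49, -21.04, -86/9, -65/14, 1, 7, 8, 83/9, 32, 49, 61, 82]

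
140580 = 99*1420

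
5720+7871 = 13591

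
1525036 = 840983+684053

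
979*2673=2616867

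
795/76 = 10 + 35/76≈10.46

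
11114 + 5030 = 16144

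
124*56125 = 6959500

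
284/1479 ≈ 0.192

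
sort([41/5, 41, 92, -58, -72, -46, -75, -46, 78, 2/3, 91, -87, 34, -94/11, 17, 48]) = [-87, -75, -72, -58, -46, -46, -94/11, 2/3, 41/5, 17, 34, 41, 48, 78, 91, 92]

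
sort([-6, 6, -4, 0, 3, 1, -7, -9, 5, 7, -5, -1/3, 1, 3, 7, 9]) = [-9, -7, -6, -5, -4, -1/3, 0, 1, 1, 3, 3, 5, 6, 7, 7, 9]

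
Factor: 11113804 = 2^2 * 13^1 * 213727^1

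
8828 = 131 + 8697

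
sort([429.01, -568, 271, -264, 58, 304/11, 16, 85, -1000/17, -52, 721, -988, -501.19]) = [-988, -568, -501.19, -264, -1000/17, -52, 16, 304/11, 58, 85, 271, 429.01, 721]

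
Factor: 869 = 11^1 * 79^1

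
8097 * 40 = 323880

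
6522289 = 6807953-285664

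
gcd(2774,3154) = 38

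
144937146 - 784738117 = -639800971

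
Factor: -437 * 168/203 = -1 * 2^3 * 3^1 * 19^1 * 23^1 * 29^(-1) = -10488/29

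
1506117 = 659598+846519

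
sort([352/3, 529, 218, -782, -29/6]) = [-782, -29/6, 352/3, 218, 529]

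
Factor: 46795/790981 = 5^1 * 7^2 * 191^1 * 223^(-1) * 3547^(-1)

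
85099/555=153 + 184/555 ≈ 153.33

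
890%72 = 26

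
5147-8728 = -3581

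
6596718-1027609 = 5569109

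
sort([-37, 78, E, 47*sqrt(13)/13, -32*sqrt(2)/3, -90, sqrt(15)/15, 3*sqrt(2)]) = [-90, -37, -32*sqrt(2)/3, sqrt(15)/15, E, 3*sqrt(2), 47*sqrt(13)/13, 78]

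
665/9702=95/1386 ≈ 0.0685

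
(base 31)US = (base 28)166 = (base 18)2H4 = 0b1110111110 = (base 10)958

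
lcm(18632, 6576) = 111792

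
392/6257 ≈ 0.0626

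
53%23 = 7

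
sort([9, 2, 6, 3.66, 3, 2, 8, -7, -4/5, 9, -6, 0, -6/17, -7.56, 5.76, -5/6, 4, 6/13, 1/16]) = [-7.56, -7, -6, -5/6, -4/5, -6/17, 0, 1/16, 6/13, 2, 2, 3, 3.66, 4, 5.76, 6, 8, 9, 9]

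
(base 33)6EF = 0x1B63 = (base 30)7NL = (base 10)7011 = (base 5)211021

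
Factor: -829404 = -1 * 2^2 * 3^2 * 23039^1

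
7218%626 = 332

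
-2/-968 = 1/484≈0.00207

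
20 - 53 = -33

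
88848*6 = 533088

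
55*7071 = 388905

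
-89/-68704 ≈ 0.00130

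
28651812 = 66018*434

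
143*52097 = 7449871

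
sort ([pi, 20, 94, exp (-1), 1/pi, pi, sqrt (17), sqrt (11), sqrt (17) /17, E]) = [sqrt (17) /17, 1/pi, exp (-1), E, pi, pi, sqrt (11), sqrt (17), 20, 94]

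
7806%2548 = 162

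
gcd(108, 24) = 12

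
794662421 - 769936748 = 24725673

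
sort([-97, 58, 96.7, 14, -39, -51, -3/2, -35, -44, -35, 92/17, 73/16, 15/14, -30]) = [-97, -51, -44, -39, -35, -35, -30, -3/2, 15/14, 73/16, 92/17, 14, 58, 96.7]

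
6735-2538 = 4197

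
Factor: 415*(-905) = -1*5^2*83^1*181^1 = -375575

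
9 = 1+8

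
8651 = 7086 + 1565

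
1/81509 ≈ 0.0000123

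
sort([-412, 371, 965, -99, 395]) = [-412, -99, 371, 395, 965]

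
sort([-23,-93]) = [-93,-23]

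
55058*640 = 35237120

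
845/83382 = 65/6414 ≈ 0.0101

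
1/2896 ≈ 0.000345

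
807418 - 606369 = 201049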